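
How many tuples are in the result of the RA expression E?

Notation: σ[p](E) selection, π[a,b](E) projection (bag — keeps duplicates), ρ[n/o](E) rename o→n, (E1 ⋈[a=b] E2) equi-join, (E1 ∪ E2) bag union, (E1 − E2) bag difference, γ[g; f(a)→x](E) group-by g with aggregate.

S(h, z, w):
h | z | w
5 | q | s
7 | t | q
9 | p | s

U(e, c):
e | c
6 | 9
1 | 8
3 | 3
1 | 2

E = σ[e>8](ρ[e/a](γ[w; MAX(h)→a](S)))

Stepwise |·|:
  S → 3
  γ[w; MAX(h)→a](S) → 2
  ρ[e/a](γ[w; MAX(h)→a](S)) → 2
  σ[e>8](ρ[e/a](γ[w; MAX(h)→a](S))) → 1

|E| = 1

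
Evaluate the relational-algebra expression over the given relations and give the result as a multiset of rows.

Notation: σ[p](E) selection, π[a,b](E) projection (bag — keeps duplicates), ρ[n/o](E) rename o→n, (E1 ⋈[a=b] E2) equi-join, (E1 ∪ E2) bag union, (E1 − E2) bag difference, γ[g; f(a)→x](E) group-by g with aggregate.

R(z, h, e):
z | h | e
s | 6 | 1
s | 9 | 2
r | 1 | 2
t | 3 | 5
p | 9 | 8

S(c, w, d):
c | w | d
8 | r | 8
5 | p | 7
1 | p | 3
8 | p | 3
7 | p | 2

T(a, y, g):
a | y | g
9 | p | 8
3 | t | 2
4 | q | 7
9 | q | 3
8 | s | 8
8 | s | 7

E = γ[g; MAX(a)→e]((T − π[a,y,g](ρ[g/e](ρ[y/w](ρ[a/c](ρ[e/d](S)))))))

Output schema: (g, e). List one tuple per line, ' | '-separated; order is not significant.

Per-node cardinality:
  T → 6
  S → 5
  ρ[e/d](S) → 5
  ρ[a/c](ρ[e/d](S)) → 5
  ρ[y/w](ρ[a/c](ρ[e/d](S))) → 5
  ρ[g/e](ρ[y/w](ρ[a/c](ρ[e/d](S)))) → 5
  π[a,y,g](ρ[g/e](ρ[y/w](ρ[a/c](ρ[e/d](S))))) → 5
  (T − π[a,y,g](ρ[g/e](ρ[y/w](ρ[a/c](ρ[e/d](S)))))) → 6
  γ[g; MAX(a)→e]((T − π[a,y,g](ρ[g/e](ρ[y/w](ρ[a/c](ρ[e/d](S))))))) → 4

== RESULT ==
g | e
2 | 3
3 | 9
7 | 8
8 | 9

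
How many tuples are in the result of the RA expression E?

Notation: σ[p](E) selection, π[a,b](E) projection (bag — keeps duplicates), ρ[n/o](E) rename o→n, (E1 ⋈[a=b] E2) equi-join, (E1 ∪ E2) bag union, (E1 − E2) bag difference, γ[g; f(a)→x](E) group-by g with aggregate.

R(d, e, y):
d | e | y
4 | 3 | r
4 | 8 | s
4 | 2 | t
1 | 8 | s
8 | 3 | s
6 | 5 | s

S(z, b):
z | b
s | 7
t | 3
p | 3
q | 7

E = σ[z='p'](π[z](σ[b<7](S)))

Subexpression sizes:
  S → 4
  σ[b<7](S) → 2
  π[z](σ[b<7](S)) → 2
  σ[z='p'](π[z](σ[b<7](S))) → 1

|E| = 1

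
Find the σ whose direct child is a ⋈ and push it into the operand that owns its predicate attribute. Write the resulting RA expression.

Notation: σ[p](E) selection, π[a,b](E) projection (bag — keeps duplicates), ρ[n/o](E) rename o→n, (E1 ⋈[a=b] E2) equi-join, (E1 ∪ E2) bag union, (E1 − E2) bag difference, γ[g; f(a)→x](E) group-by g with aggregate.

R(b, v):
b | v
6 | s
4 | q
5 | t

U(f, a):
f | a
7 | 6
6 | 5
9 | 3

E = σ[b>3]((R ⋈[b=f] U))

σ filters on b, owned by the left side.
E' = (σ[b>3](R) ⋈[b=f] U)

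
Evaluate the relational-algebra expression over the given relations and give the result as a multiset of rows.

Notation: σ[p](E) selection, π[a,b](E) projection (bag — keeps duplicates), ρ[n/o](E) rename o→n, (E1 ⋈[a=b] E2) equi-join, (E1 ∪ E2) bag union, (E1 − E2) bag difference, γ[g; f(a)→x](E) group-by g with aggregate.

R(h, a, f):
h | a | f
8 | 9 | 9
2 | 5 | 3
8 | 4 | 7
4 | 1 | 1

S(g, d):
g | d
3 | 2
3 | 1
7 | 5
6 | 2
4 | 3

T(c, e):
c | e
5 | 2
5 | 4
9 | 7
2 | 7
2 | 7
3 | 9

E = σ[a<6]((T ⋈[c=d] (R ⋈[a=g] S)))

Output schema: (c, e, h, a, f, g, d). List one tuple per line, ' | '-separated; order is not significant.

Stepwise |·|:
  T → 6
  R → 4
  S → 5
  (R ⋈[a=g] S) → 1
  (T ⋈[c=d] (R ⋈[a=g] S)) → 1
  σ[a<6]((T ⋈[c=d] (R ⋈[a=g] S))) → 1

== RESULT ==
c | e | h | a | f | g | d
3 | 9 | 8 | 4 | 7 | 4 | 3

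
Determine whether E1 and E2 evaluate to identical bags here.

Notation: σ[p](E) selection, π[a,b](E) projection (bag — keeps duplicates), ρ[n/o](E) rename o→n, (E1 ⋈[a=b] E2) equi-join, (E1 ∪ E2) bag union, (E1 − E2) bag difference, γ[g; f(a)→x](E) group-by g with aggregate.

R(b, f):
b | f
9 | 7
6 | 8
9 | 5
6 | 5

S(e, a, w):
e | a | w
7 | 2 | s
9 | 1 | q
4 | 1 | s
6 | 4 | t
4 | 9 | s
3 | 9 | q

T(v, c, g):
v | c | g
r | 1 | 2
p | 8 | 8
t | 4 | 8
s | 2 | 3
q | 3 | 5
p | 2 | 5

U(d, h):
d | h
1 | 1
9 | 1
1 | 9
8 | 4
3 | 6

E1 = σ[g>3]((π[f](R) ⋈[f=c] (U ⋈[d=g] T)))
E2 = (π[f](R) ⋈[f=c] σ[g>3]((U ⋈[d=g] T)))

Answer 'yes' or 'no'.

E1 row counts bottom-up:
  R → 4
  π[f](R) → 4
  U → 5
  T → 6
  (U ⋈[d=g] T) → 3
  (π[f](R) ⋈[f=c] (U ⋈[d=g] T)) → 1
  σ[g>3]((π[f](R) ⋈[f=c] (U ⋈[d=g] T))) → 1
E2 row counts bottom-up:
  R → 4
  π[f](R) → 4
  U → 5
  T → 6
  (U ⋈[d=g] T) → 3
  σ[g>3]((U ⋈[d=g] T)) → 2
  (π[f](R) ⋈[f=c] σ[g>3]((U ⋈[d=g] T))) → 1

E1 and E2 produce the same multiset:
f | d | h | v | c | g
8 | 8 | 4 | p | 8 | 8

yes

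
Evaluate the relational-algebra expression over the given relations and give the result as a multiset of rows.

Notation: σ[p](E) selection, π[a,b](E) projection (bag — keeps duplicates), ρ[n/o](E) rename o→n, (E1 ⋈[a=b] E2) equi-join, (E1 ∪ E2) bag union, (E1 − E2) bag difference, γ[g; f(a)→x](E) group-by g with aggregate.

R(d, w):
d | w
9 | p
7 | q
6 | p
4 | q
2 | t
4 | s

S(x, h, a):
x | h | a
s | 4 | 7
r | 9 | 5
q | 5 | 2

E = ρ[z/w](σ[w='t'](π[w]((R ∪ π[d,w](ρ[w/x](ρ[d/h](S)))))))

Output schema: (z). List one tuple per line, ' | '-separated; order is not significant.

Subexpression sizes:
  R → 6
  S → 3
  ρ[d/h](S) → 3
  ρ[w/x](ρ[d/h](S)) → 3
  π[d,w](ρ[w/x](ρ[d/h](S))) → 3
  (R ∪ π[d,w](ρ[w/x](ρ[d/h](S)))) → 9
  π[w]((R ∪ π[d,w](ρ[w/x](ρ[d/h](S))))) → 9
  σ[w='t'](π[w]((R ∪ π[d,w](ρ[w/x](ρ[d/h](S)))))) → 1
  ρ[z/w](σ[w='t'](π[w]((R ∪ π[d,w](ρ[w/x](ρ[d/h](S))))))) → 1

== RESULT ==
z
t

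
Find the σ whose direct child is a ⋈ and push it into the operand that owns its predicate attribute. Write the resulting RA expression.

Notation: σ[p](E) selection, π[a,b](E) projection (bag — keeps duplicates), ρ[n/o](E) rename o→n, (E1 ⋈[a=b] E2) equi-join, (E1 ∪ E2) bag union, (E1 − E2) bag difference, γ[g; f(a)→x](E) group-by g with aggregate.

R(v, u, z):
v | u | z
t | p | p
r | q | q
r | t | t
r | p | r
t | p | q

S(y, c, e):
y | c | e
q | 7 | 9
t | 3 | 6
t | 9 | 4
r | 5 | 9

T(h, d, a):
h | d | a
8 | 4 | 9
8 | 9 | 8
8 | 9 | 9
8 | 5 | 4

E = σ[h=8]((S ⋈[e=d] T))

σ filters on h, owned by the right side.
E' = (S ⋈[e=d] σ[h=8](T))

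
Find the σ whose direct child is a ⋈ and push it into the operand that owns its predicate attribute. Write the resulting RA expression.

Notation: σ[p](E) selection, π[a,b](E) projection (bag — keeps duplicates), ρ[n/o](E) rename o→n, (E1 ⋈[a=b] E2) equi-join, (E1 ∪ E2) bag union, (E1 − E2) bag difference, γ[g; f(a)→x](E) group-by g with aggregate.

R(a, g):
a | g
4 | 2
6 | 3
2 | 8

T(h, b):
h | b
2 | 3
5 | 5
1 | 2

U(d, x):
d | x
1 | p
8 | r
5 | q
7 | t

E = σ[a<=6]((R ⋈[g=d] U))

σ filters on a, owned by the left side.
E' = (σ[a<=6](R) ⋈[g=d] U)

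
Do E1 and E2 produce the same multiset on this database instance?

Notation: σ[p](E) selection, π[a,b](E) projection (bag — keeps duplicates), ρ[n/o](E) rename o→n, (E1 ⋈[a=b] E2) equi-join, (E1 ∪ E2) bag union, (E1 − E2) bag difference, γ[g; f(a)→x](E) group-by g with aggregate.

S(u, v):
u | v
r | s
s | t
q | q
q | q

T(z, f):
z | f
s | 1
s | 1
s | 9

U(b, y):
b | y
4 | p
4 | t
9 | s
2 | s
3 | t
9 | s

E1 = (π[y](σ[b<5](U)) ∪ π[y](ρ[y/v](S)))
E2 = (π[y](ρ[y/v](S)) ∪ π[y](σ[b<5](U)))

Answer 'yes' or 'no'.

E1 per-node cardinality:
  U → 6
  σ[b<5](U) → 4
  π[y](σ[b<5](U)) → 4
  S → 4
  ρ[y/v](S) → 4
  π[y](ρ[y/v](S)) → 4
  (π[y](σ[b<5](U)) ∪ π[y](ρ[y/v](S))) → 8
E2 per-node cardinality:
  S → 4
  ρ[y/v](S) → 4
  π[y](ρ[y/v](S)) → 4
  U → 6
  σ[b<5](U) → 4
  π[y](σ[b<5](U)) → 4
  (π[y](ρ[y/v](S)) ∪ π[y](σ[b<5](U))) → 8

E1 and E2 produce the same multiset:
y
p
q
q
s
s
t
t
t

yes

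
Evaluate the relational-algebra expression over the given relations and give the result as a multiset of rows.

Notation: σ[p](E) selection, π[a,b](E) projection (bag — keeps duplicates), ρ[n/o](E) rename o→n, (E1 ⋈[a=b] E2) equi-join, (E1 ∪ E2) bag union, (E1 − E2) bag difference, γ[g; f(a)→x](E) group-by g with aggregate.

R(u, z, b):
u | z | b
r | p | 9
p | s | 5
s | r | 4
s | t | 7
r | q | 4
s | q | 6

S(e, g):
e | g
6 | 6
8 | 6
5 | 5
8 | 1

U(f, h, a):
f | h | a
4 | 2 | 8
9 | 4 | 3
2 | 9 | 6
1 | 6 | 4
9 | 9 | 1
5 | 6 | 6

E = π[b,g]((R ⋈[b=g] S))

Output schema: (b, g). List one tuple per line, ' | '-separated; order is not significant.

Subexpression sizes:
  R → 6
  S → 4
  (R ⋈[b=g] S) → 3
  π[b,g]((R ⋈[b=g] S)) → 3

== RESULT ==
b | g
5 | 5
6 | 6
6 | 6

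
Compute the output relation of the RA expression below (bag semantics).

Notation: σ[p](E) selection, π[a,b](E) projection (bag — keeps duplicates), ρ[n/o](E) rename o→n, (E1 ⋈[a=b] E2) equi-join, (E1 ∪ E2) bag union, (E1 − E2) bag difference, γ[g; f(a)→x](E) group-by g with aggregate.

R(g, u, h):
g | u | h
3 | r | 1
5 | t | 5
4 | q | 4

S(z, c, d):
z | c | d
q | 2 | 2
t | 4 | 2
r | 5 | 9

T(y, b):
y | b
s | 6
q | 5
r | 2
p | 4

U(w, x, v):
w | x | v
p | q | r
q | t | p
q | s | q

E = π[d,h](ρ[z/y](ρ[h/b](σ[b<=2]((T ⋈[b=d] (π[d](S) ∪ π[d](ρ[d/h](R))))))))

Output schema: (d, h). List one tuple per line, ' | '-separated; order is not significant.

Stepwise |·|:
  T → 4
  S → 3
  π[d](S) → 3
  R → 3
  ρ[d/h](R) → 3
  π[d](ρ[d/h](R)) → 3
  (π[d](S) ∪ π[d](ρ[d/h](R))) → 6
  (T ⋈[b=d] (π[d](S) ∪ π[d](ρ[d/h](R)))) → 4
  σ[b<=2]((T ⋈[b=d] (π[d](S) ∪ π[d](ρ[d/h](R))))) → 2
  ρ[h/b](σ[b<=2]((T ⋈[b=d] (π[d](S) ∪ π[d](ρ[d/h](R)))))) → 2
  ρ[z/y](ρ[h/b](σ[b<=2]((T ⋈[b=d] (π[d](S) ∪ π[d](ρ[d/h](R))))))) → 2
  π[d,h](ρ[z/y](ρ[h/b](σ[b<=2]((T ⋈[b=d] (π[d](S) ∪ π[d](ρ[d/h](R)))))))) → 2

== RESULT ==
d | h
2 | 2
2 | 2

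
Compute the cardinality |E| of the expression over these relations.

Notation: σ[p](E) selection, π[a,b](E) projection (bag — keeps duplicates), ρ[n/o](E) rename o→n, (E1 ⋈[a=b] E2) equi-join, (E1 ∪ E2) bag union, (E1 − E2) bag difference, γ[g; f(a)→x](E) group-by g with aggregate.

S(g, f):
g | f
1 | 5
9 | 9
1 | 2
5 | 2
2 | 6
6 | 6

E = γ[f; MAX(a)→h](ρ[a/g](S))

Subexpression sizes:
  S → 6
  ρ[a/g](S) → 6
  γ[f; MAX(a)→h](ρ[a/g](S)) → 4

|E| = 4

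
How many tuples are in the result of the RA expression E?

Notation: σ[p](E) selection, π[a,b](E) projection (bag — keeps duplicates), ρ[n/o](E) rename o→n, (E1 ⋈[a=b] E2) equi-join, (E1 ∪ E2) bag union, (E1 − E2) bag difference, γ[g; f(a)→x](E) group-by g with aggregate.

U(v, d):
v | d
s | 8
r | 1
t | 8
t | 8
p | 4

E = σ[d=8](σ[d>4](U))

Per-node cardinality:
  U → 5
  σ[d>4](U) → 3
  σ[d=8](σ[d>4](U)) → 3

|E| = 3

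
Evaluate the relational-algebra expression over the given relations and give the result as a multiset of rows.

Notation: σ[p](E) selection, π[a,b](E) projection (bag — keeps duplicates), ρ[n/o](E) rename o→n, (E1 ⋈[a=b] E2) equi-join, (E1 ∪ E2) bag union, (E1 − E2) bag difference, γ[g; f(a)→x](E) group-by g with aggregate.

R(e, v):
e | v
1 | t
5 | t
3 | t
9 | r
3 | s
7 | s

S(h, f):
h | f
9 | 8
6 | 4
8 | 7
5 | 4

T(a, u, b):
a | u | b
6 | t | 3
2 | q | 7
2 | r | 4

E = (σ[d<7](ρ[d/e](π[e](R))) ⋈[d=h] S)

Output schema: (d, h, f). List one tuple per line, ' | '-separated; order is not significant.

Stepwise |·|:
  R → 6
  π[e](R) → 6
  ρ[d/e](π[e](R)) → 6
  σ[d<7](ρ[d/e](π[e](R))) → 4
  S → 4
  (σ[d<7](ρ[d/e](π[e](R))) ⋈[d=h] S) → 1

== RESULT ==
d | h | f
5 | 5 | 4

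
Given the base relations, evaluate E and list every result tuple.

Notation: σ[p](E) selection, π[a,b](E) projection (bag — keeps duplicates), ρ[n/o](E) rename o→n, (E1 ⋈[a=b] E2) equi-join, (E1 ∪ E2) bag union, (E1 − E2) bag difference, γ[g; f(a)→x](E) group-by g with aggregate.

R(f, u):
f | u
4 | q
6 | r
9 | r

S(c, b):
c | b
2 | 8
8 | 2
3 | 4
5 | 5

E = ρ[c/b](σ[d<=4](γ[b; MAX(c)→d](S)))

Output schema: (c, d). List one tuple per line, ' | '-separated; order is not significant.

Row counts bottom-up:
  S → 4
  γ[b; MAX(c)→d](S) → 4
  σ[d<=4](γ[b; MAX(c)→d](S)) → 2
  ρ[c/b](σ[d<=4](γ[b; MAX(c)→d](S))) → 2

== RESULT ==
c | d
4 | 3
8 | 2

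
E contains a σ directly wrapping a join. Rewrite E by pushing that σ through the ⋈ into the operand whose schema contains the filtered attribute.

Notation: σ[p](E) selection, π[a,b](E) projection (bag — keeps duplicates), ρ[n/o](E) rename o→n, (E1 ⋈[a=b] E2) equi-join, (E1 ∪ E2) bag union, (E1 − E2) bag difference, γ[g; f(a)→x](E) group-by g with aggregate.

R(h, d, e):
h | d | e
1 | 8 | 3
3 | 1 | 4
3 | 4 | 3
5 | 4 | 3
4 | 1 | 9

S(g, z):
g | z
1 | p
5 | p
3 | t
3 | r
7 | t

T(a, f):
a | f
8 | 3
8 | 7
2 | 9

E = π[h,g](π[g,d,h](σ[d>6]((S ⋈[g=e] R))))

σ filters on d, owned by the right side.
E' = π[h,g](π[g,d,h]((S ⋈[g=e] σ[d>6](R))))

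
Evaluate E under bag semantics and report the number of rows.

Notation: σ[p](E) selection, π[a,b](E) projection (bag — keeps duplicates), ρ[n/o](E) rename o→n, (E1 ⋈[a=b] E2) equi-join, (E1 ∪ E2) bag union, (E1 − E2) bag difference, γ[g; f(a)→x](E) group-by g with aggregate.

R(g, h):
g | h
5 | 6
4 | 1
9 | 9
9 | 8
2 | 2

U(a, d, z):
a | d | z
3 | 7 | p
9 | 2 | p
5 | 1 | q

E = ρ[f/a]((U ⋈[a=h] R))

Stepwise |·|:
  U → 3
  R → 5
  (U ⋈[a=h] R) → 1
  ρ[f/a]((U ⋈[a=h] R)) → 1

|E| = 1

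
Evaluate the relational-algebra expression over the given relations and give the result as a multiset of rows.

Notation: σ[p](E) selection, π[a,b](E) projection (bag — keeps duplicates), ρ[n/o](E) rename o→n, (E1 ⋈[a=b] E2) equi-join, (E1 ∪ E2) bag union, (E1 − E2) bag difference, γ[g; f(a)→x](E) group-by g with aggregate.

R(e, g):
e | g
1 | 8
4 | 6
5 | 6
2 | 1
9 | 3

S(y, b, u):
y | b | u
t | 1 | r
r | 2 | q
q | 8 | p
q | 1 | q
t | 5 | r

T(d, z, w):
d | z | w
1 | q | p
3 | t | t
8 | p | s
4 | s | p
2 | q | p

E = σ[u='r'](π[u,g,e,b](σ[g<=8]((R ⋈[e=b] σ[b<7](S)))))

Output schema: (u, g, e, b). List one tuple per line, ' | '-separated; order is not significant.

Stepwise |·|:
  R → 5
  S → 5
  σ[b<7](S) → 4
  (R ⋈[e=b] σ[b<7](S)) → 4
  σ[g<=8]((R ⋈[e=b] σ[b<7](S))) → 4
  π[u,g,e,b](σ[g<=8]((R ⋈[e=b] σ[b<7](S)))) → 4
  σ[u='r'](π[u,g,e,b](σ[g<=8]((R ⋈[e=b] σ[b<7](S))))) → 2

== RESULT ==
u | g | e | b
r | 6 | 5 | 5
r | 8 | 1 | 1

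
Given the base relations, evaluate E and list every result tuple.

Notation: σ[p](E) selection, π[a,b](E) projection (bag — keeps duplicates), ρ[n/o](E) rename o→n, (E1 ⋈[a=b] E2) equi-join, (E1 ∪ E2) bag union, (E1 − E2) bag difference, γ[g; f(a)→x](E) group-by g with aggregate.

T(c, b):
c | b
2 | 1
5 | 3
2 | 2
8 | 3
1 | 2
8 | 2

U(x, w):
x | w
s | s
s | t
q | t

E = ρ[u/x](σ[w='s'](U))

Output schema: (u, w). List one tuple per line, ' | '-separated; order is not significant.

Row counts bottom-up:
  U → 3
  σ[w='s'](U) → 1
  ρ[u/x](σ[w='s'](U)) → 1

== RESULT ==
u | w
s | s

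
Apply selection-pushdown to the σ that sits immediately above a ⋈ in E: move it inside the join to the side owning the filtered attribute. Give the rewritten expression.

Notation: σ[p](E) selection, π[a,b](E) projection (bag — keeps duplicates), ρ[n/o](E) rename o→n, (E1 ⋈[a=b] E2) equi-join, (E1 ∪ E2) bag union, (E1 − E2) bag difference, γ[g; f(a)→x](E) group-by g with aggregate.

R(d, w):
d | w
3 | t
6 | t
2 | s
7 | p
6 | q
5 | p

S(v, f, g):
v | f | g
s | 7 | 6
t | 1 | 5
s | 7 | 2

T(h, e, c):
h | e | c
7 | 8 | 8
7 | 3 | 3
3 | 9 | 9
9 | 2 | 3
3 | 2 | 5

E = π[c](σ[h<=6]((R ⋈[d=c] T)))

σ filters on h, owned by the right side.
E' = π[c]((R ⋈[d=c] σ[h<=6](T)))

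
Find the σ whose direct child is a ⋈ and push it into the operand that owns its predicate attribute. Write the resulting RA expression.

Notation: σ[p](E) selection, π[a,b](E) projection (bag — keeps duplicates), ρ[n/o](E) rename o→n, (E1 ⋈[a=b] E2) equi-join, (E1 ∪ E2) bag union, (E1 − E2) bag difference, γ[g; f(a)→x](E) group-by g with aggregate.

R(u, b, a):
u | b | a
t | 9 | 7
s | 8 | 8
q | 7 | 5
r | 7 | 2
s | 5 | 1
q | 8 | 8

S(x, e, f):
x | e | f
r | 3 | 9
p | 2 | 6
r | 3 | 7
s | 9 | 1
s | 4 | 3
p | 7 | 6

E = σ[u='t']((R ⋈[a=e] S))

σ filters on u, owned by the left side.
E' = (σ[u='t'](R) ⋈[a=e] S)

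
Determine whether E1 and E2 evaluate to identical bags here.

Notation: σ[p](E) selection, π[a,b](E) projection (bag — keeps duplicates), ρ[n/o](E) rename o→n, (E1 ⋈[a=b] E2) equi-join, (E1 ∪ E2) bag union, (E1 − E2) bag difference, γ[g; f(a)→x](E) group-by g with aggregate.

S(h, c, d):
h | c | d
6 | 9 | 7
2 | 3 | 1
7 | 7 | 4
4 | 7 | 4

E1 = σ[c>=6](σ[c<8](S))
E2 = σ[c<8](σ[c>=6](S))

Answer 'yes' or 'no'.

E1 stepwise |·|:
  S → 4
  σ[c<8](S) → 3
  σ[c>=6](σ[c<8](S)) → 2
E2 stepwise |·|:
  S → 4
  σ[c>=6](S) → 3
  σ[c<8](σ[c>=6](S)) → 2

E1 and E2 produce the same multiset:
h | c | d
4 | 7 | 4
7 | 7 | 4

yes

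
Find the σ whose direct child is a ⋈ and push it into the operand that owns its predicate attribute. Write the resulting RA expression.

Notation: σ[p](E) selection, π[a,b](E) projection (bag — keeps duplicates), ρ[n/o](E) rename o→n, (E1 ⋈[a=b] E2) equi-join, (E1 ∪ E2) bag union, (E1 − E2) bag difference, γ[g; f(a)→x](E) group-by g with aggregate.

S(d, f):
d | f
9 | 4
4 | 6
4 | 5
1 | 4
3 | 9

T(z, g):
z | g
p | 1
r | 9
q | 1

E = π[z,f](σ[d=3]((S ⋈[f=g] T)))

σ filters on d, owned by the left side.
E' = π[z,f]((σ[d=3](S) ⋈[f=g] T))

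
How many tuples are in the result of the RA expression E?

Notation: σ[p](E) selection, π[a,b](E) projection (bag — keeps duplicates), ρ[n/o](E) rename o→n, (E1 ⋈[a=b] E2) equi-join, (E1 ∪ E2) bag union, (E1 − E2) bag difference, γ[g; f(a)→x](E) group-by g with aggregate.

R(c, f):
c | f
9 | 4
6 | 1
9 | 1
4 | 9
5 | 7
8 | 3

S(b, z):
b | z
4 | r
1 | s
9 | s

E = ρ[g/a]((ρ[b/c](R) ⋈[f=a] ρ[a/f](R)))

Subexpression sizes:
  R → 6
  ρ[b/c](R) → 6
  R → 6
  ρ[a/f](R) → 6
  (ρ[b/c](R) ⋈[f=a] ρ[a/f](R)) → 8
  ρ[g/a]((ρ[b/c](R) ⋈[f=a] ρ[a/f](R))) → 8

|E| = 8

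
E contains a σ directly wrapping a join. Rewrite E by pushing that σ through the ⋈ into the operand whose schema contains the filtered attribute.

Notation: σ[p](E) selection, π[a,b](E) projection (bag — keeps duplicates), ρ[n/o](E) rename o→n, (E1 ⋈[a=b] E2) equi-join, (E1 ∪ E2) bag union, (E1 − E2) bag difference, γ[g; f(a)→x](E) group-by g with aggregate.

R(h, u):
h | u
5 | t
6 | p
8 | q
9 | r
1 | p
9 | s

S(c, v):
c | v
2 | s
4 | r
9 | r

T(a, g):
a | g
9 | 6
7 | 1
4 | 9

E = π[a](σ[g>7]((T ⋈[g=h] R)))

σ filters on g, owned by the left side.
E' = π[a]((σ[g>7](T) ⋈[g=h] R))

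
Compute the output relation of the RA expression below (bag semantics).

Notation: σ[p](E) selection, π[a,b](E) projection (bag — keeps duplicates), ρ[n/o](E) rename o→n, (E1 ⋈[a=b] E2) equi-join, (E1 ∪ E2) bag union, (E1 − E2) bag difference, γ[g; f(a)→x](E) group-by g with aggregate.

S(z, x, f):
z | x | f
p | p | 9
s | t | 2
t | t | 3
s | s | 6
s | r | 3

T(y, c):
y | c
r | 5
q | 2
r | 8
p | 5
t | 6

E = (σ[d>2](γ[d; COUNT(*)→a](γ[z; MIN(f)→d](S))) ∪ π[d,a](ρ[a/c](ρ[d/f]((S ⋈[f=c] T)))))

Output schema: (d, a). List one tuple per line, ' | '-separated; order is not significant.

Per-node cardinality:
  S → 5
  γ[z; MIN(f)→d](S) → 3
  γ[d; COUNT(*)→a](γ[z; MIN(f)→d](S)) → 3
  σ[d>2](γ[d; COUNT(*)→a](γ[z; MIN(f)→d](S))) → 2
  S → 5
  T → 5
  (S ⋈[f=c] T) → 2
  ρ[d/f]((S ⋈[f=c] T)) → 2
  ρ[a/c](ρ[d/f]((S ⋈[f=c] T))) → 2
  π[d,a](ρ[a/c](ρ[d/f]((S ⋈[f=c] T)))) → 2
  (σ[d>2](γ[d; COUNT(*)→a](γ[z; MIN(f)→d](S))) ∪ π[d,a](ρ[a/c](ρ[d/f]((S ⋈[f=c] T))))) → 4

== RESULT ==
d | a
2 | 2
3 | 1
6 | 6
9 | 1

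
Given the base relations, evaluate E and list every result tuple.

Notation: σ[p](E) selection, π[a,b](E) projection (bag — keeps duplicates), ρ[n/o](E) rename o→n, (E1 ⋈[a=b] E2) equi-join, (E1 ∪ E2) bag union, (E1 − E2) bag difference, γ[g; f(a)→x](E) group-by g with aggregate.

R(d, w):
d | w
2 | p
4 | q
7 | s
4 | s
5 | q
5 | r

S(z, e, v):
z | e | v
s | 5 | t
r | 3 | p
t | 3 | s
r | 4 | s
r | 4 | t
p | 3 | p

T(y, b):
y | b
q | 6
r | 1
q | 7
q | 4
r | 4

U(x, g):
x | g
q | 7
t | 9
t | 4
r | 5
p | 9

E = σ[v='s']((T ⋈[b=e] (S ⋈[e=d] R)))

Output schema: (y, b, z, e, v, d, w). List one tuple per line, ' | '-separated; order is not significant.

Per-node cardinality:
  T → 5
  S → 6
  R → 6
  (S ⋈[e=d] R) → 6
  (T ⋈[b=e] (S ⋈[e=d] R)) → 8
  σ[v='s']((T ⋈[b=e] (S ⋈[e=d] R))) → 4

== RESULT ==
y | b | z | e | v | d | w
q | 4 | r | 4 | s | 4 | q
q | 4 | r | 4 | s | 4 | s
r | 4 | r | 4 | s | 4 | q
r | 4 | r | 4 | s | 4 | s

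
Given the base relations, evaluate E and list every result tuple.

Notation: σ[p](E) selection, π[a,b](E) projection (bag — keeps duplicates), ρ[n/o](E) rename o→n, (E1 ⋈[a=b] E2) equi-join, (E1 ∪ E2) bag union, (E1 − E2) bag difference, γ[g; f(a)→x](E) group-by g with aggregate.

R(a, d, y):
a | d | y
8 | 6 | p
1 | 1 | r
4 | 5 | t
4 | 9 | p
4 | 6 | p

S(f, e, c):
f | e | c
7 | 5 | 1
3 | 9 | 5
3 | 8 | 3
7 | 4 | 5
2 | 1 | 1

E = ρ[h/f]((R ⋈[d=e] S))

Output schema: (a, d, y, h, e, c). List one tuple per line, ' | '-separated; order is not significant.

Per-node cardinality:
  R → 5
  S → 5
  (R ⋈[d=e] S) → 3
  ρ[h/f]((R ⋈[d=e] S)) → 3

== RESULT ==
a | d | y | h | e | c
1 | 1 | r | 2 | 1 | 1
4 | 5 | t | 7 | 5 | 1
4 | 9 | p | 3 | 9 | 5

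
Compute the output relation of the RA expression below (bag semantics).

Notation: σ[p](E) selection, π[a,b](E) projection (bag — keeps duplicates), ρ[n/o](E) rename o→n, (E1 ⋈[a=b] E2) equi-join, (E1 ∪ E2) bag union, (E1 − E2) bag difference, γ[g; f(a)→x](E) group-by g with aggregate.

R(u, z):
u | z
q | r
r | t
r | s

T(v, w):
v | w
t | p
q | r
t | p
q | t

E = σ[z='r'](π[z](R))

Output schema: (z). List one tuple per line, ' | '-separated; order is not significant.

Per-node cardinality:
  R → 3
  π[z](R) → 3
  σ[z='r'](π[z](R)) → 1

== RESULT ==
z
r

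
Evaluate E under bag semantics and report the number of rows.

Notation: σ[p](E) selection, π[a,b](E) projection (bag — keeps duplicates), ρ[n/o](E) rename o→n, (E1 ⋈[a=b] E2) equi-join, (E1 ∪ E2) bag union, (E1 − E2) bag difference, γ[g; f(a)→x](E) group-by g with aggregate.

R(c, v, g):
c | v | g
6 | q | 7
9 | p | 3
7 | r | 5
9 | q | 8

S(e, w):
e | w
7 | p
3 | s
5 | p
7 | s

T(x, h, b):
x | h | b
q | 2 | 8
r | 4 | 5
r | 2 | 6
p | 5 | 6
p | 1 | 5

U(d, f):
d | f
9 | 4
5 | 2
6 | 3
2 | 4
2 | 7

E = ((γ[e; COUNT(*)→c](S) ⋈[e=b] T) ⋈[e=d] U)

Row counts bottom-up:
  S → 4
  γ[e; COUNT(*)→c](S) → 3
  T → 5
  (γ[e; COUNT(*)→c](S) ⋈[e=b] T) → 2
  U → 5
  ((γ[e; COUNT(*)→c](S) ⋈[e=b] T) ⋈[e=d] U) → 2

|E| = 2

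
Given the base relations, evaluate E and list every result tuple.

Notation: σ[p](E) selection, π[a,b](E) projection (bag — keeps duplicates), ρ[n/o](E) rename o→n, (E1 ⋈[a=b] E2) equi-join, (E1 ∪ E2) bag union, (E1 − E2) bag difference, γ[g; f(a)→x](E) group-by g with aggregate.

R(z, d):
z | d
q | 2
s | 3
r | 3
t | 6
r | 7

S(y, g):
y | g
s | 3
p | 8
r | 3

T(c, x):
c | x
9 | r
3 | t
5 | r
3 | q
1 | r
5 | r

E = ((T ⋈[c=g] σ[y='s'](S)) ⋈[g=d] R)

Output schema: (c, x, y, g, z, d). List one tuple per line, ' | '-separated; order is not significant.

Subexpression sizes:
  T → 6
  S → 3
  σ[y='s'](S) → 1
  (T ⋈[c=g] σ[y='s'](S)) → 2
  R → 5
  ((T ⋈[c=g] σ[y='s'](S)) ⋈[g=d] R) → 4

== RESULT ==
c | x | y | g | z | d
3 | q | s | 3 | r | 3
3 | q | s | 3 | s | 3
3 | t | s | 3 | r | 3
3 | t | s | 3 | s | 3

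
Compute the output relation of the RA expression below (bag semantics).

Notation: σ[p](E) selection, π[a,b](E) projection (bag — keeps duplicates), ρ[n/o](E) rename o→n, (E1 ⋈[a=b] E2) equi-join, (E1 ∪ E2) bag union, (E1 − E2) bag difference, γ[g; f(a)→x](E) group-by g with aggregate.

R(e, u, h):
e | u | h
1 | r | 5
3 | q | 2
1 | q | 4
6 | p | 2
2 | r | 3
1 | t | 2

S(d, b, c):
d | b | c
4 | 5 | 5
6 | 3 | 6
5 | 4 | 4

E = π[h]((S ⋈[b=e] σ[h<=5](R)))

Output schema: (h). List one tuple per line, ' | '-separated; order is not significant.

Per-node cardinality:
  S → 3
  R → 6
  σ[h<=5](R) → 6
  (S ⋈[b=e] σ[h<=5](R)) → 1
  π[h]((S ⋈[b=e] σ[h<=5](R))) → 1

== RESULT ==
h
2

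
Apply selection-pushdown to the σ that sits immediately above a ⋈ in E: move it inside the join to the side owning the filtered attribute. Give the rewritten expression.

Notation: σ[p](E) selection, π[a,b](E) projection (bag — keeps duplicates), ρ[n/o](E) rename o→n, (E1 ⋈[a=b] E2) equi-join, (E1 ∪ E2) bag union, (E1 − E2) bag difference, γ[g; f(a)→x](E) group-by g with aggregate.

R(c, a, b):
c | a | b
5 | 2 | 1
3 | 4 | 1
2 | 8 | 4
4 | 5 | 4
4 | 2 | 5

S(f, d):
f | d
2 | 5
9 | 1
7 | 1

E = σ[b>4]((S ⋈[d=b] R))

σ filters on b, owned by the right side.
E' = (S ⋈[d=b] σ[b>4](R))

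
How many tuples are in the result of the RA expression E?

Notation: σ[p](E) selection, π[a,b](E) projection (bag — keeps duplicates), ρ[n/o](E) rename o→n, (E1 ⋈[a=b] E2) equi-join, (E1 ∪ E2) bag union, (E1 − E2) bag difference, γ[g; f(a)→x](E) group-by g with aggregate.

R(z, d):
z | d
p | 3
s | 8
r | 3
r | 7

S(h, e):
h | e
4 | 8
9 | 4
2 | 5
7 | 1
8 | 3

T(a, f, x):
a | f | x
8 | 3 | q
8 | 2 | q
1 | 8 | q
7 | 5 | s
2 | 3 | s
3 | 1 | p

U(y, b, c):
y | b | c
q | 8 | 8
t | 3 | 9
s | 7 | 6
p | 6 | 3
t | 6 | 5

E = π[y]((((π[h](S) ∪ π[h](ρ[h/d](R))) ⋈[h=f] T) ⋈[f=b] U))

Stepwise |·|:
  S → 5
  π[h](S) → 5
  R → 4
  ρ[h/d](R) → 4
  π[h](ρ[h/d](R)) → 4
  (π[h](S) ∪ π[h](ρ[h/d](R))) → 9
  T → 6
  ((π[h](S) ∪ π[h](ρ[h/d](R))) ⋈[h=f] T) → 7
  U → 5
  (((π[h](S) ∪ π[h](ρ[h/d](R))) ⋈[h=f] T) ⋈[f=b] U) → 6
  π[y]((((π[h](S) ∪ π[h](ρ[h/d](R))) ⋈[h=f] T) ⋈[f=b] U)) → 6

|E| = 6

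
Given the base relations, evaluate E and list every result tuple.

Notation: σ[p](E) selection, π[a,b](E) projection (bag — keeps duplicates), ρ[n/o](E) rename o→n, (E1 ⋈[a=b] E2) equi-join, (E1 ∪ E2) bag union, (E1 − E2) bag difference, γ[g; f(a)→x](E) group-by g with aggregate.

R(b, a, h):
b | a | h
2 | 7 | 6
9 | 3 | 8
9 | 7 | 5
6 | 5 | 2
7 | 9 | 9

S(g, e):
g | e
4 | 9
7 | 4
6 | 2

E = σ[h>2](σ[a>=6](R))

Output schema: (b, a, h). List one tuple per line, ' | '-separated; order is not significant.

Row counts bottom-up:
  R → 5
  σ[a>=6](R) → 3
  σ[h>2](σ[a>=6](R)) → 3

== RESULT ==
b | a | h
2 | 7 | 6
7 | 9 | 9
9 | 7 | 5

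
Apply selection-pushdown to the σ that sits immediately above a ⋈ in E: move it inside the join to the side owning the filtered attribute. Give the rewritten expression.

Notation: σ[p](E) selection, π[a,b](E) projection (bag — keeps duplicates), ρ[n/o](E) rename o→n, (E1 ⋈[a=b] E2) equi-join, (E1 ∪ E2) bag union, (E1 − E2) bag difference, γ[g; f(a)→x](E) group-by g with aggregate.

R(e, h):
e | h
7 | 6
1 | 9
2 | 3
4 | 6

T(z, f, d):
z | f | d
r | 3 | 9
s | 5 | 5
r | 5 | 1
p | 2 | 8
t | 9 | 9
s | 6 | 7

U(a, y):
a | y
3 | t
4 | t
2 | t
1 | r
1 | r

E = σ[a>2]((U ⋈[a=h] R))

σ filters on a, owned by the left side.
E' = (σ[a>2](U) ⋈[a=h] R)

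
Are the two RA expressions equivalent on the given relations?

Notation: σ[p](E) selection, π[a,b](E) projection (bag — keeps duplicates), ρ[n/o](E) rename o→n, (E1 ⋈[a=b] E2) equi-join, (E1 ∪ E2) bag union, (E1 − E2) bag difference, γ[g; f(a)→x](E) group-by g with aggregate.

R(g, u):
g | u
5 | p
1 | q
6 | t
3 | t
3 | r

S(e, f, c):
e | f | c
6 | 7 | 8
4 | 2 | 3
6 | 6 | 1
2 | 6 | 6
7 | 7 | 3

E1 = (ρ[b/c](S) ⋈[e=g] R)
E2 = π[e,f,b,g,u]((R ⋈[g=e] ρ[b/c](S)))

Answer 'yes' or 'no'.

E1 subexpression sizes:
  S → 5
  ρ[b/c](S) → 5
  R → 5
  (ρ[b/c](S) ⋈[e=g] R) → 2
E2 subexpression sizes:
  R → 5
  S → 5
  ρ[b/c](S) → 5
  (R ⋈[g=e] ρ[b/c](S)) → 2
  π[e,f,b,g,u]((R ⋈[g=e] ρ[b/c](S))) → 2

E1 and E2 produce the same multiset:
e | f | b | g | u
6 | 6 | 1 | 6 | t
6 | 7 | 8 | 6 | t

yes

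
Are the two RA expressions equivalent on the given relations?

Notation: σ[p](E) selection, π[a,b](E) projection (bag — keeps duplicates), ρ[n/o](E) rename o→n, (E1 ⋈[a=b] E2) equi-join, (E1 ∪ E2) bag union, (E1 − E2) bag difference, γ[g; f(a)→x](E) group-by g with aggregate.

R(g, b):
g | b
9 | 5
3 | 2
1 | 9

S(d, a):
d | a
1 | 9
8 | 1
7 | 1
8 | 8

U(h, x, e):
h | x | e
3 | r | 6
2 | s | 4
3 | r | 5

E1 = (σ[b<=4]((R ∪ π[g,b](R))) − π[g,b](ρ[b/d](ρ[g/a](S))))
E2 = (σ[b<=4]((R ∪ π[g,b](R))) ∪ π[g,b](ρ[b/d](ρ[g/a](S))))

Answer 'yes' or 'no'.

E1 stepwise |·|:
  R → 3
  R → 3
  π[g,b](R) → 3
  (R ∪ π[g,b](R)) → 6
  σ[b<=4]((R ∪ π[g,b](R))) → 2
  S → 4
  ρ[g/a](S) → 4
  ρ[b/d](ρ[g/a](S)) → 4
  π[g,b](ρ[b/d](ρ[g/a](S))) → 4
  (σ[b<=4]((R ∪ π[g,b](R))) − π[g,b](ρ[b/d](ρ[g/a](S)))) → 2
E2 stepwise |·|:
  R → 3
  R → 3
  π[g,b](R) → 3
  (R ∪ π[g,b](R)) → 6
  σ[b<=4]((R ∪ π[g,b](R))) → 2
  S → 4
  ρ[g/a](S) → 4
  ρ[b/d](ρ[g/a](S)) → 4
  π[g,b](ρ[b/d](ρ[g/a](S))) → 4
  (σ[b<=4]((R ∪ π[g,b](R))) ∪ π[g,b](ρ[b/d](ρ[g/a](S)))) → 6

E1 result:
g | b
3 | 2
3 | 2
E2 result:
g | b
1 | 7
1 | 8
3 | 2
3 | 2
8 | 8
9 | 1
Witness: (8, 8) appears 0× in E1 but 1× in E2.

no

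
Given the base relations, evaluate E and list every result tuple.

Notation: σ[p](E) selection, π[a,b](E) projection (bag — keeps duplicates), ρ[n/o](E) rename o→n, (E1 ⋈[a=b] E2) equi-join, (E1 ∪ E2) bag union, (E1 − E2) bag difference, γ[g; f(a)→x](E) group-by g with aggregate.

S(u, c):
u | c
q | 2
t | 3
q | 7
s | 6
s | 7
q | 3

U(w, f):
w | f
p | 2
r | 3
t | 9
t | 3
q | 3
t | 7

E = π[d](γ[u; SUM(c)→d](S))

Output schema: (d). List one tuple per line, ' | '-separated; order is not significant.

Row counts bottom-up:
  S → 6
  γ[u; SUM(c)→d](S) → 3
  π[d](γ[u; SUM(c)→d](S)) → 3

== RESULT ==
d
3
12
13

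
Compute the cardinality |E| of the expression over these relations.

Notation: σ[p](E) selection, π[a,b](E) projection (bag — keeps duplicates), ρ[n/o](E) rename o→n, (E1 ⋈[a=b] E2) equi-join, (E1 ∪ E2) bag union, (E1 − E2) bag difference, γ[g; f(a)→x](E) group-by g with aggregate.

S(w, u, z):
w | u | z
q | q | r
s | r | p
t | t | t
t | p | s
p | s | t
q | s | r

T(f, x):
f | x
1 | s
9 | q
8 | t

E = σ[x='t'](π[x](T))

Stepwise |·|:
  T → 3
  π[x](T) → 3
  σ[x='t'](π[x](T)) → 1

|E| = 1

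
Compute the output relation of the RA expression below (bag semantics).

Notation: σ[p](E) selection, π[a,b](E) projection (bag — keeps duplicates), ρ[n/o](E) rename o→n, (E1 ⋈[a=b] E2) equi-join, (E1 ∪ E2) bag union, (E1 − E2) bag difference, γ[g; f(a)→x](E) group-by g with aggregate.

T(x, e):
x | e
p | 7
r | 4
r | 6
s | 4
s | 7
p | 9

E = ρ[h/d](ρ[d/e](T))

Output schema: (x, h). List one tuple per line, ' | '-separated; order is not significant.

Stepwise |·|:
  T → 6
  ρ[d/e](T) → 6
  ρ[h/d](ρ[d/e](T)) → 6

== RESULT ==
x | h
p | 7
p | 9
r | 4
r | 6
s | 4
s | 7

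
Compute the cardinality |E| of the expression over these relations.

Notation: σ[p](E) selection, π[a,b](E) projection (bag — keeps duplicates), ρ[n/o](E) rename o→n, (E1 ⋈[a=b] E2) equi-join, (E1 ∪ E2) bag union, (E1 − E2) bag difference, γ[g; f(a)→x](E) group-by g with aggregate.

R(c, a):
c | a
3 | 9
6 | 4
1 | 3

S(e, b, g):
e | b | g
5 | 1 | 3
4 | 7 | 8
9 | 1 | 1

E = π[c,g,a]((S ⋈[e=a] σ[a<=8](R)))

Stepwise |·|:
  S → 3
  R → 3
  σ[a<=8](R) → 2
  (S ⋈[e=a] σ[a<=8](R)) → 1
  π[c,g,a]((S ⋈[e=a] σ[a<=8](R))) → 1

|E| = 1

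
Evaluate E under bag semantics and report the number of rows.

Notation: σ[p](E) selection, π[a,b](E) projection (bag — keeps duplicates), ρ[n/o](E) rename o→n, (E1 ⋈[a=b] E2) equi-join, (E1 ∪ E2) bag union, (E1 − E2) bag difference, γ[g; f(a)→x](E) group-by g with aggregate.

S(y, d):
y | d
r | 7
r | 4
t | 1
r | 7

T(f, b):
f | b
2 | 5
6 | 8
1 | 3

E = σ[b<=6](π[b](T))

Stepwise |·|:
  T → 3
  π[b](T) → 3
  σ[b<=6](π[b](T)) → 2

|E| = 2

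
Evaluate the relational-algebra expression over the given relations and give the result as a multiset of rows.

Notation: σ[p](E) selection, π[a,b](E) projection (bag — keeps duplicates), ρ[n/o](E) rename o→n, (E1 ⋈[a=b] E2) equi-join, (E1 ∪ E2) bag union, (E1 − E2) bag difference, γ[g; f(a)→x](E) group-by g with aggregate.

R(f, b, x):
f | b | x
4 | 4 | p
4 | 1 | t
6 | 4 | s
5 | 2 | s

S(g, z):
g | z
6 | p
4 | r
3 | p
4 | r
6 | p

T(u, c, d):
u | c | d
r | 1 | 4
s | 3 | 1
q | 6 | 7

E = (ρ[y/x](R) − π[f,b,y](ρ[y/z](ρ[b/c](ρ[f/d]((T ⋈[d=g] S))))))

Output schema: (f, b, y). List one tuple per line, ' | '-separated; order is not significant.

Per-node cardinality:
  R → 4
  ρ[y/x](R) → 4
  T → 3
  S → 5
  (T ⋈[d=g] S) → 2
  ρ[f/d]((T ⋈[d=g] S)) → 2
  ρ[b/c](ρ[f/d]((T ⋈[d=g] S))) → 2
  ρ[y/z](ρ[b/c](ρ[f/d]((T ⋈[d=g] S)))) → 2
  π[f,b,y](ρ[y/z](ρ[b/c](ρ[f/d]((T ⋈[d=g] S))))) → 2
  (ρ[y/x](R) − π[f,b,y](ρ[y/z](ρ[b/c](ρ[f/d]((T ⋈[d=g] S)))))) → 4

== RESULT ==
f | b | y
4 | 1 | t
4 | 4 | p
5 | 2 | s
6 | 4 | s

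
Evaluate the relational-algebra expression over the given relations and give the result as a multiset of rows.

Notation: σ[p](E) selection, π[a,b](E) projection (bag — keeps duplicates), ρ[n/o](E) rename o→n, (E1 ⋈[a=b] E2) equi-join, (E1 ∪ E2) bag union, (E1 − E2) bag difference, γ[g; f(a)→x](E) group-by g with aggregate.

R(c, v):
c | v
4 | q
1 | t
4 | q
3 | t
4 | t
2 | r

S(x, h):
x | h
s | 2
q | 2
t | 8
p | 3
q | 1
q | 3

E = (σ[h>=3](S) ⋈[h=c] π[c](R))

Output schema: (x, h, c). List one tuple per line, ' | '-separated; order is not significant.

Subexpression sizes:
  S → 6
  σ[h>=3](S) → 3
  R → 6
  π[c](R) → 6
  (σ[h>=3](S) ⋈[h=c] π[c](R)) → 2

== RESULT ==
x | h | c
p | 3 | 3
q | 3 | 3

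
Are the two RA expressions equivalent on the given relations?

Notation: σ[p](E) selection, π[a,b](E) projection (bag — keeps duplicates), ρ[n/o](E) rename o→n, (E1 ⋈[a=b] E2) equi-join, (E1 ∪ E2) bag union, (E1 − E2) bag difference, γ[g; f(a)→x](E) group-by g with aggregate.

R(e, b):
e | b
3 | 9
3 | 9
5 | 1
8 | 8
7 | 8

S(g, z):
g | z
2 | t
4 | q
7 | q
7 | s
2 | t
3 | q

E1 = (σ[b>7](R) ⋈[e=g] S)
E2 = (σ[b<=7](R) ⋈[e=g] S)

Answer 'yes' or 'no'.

E1 stepwise |·|:
  R → 5
  σ[b>7](R) → 4
  S → 6
  (σ[b>7](R) ⋈[e=g] S) → 4
E2 stepwise |·|:
  R → 5
  σ[b<=7](R) → 1
  S → 6
  (σ[b<=7](R) ⋈[e=g] S) → 0

E1 result:
e | b | g | z
3 | 9 | 3 | q
3 | 9 | 3 | q
7 | 8 | 7 | q
7 | 8 | 7 | s
E2 result:
e | b | g | z
(0 rows)
Witness: (7, 8, 7, 'q') appears 1× in E1 but 0× in E2.

no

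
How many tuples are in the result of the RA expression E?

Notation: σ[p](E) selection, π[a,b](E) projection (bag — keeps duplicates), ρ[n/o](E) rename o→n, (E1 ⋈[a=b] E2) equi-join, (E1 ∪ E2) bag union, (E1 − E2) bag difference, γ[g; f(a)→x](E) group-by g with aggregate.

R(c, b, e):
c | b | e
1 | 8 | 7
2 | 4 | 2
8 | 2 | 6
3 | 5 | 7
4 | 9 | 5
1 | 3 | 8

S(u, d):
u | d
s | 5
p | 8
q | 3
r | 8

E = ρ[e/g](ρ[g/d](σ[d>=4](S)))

Stepwise |·|:
  S → 4
  σ[d>=4](S) → 3
  ρ[g/d](σ[d>=4](S)) → 3
  ρ[e/g](ρ[g/d](σ[d>=4](S))) → 3

|E| = 3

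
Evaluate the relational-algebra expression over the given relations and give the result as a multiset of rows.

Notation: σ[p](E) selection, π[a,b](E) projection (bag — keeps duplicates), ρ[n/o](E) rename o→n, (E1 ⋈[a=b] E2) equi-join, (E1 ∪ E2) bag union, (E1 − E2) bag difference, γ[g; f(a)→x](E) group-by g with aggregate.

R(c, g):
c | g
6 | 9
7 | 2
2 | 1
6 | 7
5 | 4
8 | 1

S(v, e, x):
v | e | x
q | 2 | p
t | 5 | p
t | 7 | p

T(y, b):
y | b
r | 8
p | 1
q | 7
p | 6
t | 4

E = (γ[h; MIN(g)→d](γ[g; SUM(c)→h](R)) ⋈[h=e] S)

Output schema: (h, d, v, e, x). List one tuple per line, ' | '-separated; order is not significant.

Stepwise |·|:
  R → 6
  γ[g; SUM(c)→h](R) → 5
  γ[h; MIN(g)→d](γ[g; SUM(c)→h](R)) → 4
  S → 3
  (γ[h; MIN(g)→d](γ[g; SUM(c)→h](R)) ⋈[h=e] S) → 2

== RESULT ==
h | d | v | e | x
5 | 4 | t | 5 | p
7 | 2 | t | 7 | p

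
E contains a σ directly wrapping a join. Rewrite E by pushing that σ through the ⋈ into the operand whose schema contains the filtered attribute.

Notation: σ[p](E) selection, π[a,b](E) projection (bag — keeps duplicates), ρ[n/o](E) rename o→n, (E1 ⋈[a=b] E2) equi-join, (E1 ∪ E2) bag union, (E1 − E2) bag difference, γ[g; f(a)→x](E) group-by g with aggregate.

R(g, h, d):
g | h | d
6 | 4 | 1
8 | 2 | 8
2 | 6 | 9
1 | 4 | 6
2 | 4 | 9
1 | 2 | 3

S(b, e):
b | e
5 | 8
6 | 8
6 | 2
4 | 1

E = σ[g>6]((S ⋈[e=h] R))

σ filters on g, owned by the right side.
E' = (S ⋈[e=h] σ[g>6](R))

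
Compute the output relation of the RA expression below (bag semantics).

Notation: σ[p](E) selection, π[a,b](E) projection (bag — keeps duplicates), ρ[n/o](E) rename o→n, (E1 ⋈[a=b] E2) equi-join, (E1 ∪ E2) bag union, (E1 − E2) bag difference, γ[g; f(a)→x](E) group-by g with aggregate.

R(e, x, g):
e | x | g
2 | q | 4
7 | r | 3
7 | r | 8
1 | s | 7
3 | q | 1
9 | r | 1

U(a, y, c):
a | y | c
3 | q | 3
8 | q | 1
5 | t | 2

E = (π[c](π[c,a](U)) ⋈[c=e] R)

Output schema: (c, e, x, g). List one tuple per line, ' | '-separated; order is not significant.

Subexpression sizes:
  U → 3
  π[c,a](U) → 3
  π[c](π[c,a](U)) → 3
  R → 6
  (π[c](π[c,a](U)) ⋈[c=e] R) → 3

== RESULT ==
c | e | x | g
1 | 1 | s | 7
2 | 2 | q | 4
3 | 3 | q | 1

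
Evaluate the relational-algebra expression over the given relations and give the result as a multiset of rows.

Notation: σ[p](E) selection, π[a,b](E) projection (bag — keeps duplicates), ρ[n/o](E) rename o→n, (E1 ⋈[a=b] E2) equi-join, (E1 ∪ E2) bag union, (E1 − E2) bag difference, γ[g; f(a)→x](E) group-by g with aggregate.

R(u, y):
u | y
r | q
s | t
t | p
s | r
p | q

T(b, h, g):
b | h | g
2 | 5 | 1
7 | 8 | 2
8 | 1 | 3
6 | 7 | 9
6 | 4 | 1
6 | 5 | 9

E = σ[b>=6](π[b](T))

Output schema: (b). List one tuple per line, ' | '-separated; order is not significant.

Row counts bottom-up:
  T → 6
  π[b](T) → 6
  σ[b>=6](π[b](T)) → 5

== RESULT ==
b
6
6
6
7
8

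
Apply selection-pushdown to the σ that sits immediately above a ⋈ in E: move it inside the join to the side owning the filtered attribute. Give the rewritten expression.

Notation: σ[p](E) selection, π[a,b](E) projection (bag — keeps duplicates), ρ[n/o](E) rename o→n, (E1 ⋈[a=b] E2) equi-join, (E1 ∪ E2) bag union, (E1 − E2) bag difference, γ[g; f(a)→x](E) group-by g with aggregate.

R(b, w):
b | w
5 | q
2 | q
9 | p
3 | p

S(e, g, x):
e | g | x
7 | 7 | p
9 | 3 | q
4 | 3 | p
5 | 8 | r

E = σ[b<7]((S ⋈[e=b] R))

σ filters on b, owned by the right side.
E' = (S ⋈[e=b] σ[b<7](R))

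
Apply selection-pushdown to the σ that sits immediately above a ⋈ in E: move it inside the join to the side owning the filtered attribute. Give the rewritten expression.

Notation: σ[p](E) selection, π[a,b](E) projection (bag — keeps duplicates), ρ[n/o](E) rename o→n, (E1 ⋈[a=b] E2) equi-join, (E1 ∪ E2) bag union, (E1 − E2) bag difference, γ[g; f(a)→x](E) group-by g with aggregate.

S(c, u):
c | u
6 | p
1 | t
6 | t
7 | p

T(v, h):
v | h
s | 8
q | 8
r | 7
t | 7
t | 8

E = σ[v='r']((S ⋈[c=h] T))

σ filters on v, owned by the right side.
E' = (S ⋈[c=h] σ[v='r'](T))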